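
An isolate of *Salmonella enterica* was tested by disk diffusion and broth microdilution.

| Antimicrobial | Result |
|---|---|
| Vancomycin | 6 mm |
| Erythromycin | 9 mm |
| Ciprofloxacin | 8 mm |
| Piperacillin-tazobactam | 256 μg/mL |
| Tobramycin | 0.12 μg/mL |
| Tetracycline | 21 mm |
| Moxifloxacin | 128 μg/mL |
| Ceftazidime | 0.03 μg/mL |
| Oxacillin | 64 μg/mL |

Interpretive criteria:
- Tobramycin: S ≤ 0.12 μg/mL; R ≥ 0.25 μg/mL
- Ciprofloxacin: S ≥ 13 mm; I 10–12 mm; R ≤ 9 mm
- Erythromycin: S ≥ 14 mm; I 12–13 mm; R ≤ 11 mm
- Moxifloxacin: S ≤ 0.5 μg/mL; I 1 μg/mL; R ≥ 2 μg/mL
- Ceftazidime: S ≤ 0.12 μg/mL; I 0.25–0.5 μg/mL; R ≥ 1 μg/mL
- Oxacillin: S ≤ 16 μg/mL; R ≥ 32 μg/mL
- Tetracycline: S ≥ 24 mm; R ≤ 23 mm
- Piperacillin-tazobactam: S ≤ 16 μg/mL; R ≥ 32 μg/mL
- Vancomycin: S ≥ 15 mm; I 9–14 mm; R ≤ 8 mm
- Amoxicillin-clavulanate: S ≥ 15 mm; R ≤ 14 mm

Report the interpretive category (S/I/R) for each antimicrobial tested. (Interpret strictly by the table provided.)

R, R, R, R, S, R, R, S, R

Vancomycin (6 mm) ≤ 8 mm → resistant
Erythromycin 9 mm: ≤ 11 mm → Resistant
Ciprofloxacin 8 mm: ≤ 9 mm → Resistant
Piperacillin-tazobactam (256 μg/mL) ≥ 32 μg/mL — resistant
Tobramycin 0.12 μg/mL: ≤ 0.12 μg/mL → S
Tetracycline 21 mm: ≤ 23 mm — resistant
Moxifloxacin: 128 μg/mL is ≥ 2 μg/mL ⇒ Resistant
Ceftazidime: 0.03 μg/mL is ≤ 0.12 μg/mL → Susceptible
Oxacillin: 64 μg/mL is ≥ 32 μg/mL — resistant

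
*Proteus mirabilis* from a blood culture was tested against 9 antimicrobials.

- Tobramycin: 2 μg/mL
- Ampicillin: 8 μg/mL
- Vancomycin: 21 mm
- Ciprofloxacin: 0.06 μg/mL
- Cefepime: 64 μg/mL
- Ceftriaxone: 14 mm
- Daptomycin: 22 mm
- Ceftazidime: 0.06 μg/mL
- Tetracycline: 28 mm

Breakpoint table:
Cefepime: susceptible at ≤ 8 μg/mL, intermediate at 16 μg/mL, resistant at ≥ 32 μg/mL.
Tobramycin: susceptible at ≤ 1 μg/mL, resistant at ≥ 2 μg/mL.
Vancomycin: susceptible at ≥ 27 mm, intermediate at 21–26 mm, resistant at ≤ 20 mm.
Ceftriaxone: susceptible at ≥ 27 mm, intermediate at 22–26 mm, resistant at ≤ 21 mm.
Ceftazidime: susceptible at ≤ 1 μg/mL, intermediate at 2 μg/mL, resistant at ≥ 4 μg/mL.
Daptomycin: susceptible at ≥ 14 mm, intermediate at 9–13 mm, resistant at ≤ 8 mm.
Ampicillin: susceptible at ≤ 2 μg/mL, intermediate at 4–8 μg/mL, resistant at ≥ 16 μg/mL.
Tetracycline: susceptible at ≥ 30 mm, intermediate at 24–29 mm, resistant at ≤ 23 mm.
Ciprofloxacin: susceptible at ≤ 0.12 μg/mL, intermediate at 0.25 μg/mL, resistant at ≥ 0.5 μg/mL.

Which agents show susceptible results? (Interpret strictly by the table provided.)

Tobramycin: 2 μg/mL is ≥ 2 μg/mL → resistant
Ampicillin: 8 μg/mL is in 4–8 μg/mL → I
Vancomycin (21 mm) in 21–26 mm → intermediate
Ciprofloxacin 0.06 μg/mL: ≤ 0.12 μg/mL ⇒ Susceptible
Cefepime 64 μg/mL: ≥ 32 μg/mL — Resistant
Ceftriaxone 14 mm: ≤ 21 mm → resistant
Daptomycin: 22 mm is ≥ 14 mm — S
Ceftazidime: 0.06 μg/mL is ≤ 1 μg/mL ⇒ Susceptible
Tetracycline 28 mm: in 24–29 mm ⇒ intermediate

ciprofloxacin, daptomycin, ceftazidime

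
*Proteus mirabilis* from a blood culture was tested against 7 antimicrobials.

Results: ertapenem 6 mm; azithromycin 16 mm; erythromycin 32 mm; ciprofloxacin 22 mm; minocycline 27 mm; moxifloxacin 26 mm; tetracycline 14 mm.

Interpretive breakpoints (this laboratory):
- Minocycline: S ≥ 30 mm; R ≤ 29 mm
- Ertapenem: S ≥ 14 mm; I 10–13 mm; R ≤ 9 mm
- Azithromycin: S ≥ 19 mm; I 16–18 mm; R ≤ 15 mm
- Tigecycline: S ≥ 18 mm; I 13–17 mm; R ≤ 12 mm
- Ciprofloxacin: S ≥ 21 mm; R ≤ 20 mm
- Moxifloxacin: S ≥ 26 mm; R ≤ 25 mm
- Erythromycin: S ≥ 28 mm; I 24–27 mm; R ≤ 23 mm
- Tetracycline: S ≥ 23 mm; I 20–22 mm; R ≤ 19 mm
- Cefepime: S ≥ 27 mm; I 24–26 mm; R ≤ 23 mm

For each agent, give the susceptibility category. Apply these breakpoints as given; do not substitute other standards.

Ertapenem (6 mm) ≤ 9 mm ⇒ resistant
Azithromycin (16 mm) in 16–18 mm → I
Erythromycin (32 mm) ≥ 28 mm — susceptible
Ciprofloxacin 22 mm: ≥ 21 mm ⇒ S
Minocycline: 27 mm is ≤ 29 mm → Resistant
Moxifloxacin: 26 mm is ≥ 26 mm — Susceptible
Tetracycline 14 mm: ≤ 19 mm → R

R, I, S, S, R, S, R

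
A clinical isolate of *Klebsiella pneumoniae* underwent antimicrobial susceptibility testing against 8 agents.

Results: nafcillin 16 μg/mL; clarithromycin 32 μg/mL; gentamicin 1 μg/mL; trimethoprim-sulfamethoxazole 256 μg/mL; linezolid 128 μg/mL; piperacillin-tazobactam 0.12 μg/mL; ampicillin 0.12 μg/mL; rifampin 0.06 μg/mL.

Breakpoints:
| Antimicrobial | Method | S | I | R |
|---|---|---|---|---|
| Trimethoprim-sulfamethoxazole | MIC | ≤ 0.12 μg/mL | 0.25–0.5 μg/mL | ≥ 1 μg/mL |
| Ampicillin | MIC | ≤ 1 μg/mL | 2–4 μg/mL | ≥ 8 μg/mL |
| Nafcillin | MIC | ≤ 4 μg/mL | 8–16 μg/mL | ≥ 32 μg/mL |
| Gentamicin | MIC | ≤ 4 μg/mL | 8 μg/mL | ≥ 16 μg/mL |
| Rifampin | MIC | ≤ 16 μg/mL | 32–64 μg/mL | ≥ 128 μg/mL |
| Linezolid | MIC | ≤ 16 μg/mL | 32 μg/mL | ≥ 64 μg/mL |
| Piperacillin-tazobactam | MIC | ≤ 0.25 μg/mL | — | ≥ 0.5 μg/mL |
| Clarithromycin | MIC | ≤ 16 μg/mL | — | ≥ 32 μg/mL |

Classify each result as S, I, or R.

I, R, S, R, R, S, S, S

Nafcillin 16 μg/mL: in 8–16 μg/mL → I
Clarithromycin: 32 μg/mL is ≥ 32 μg/mL ⇒ Resistant
Gentamicin 1 μg/mL: ≤ 4 μg/mL ⇒ Susceptible
Trimethoprim-sulfamethoxazole 256 μg/mL: ≥ 1 μg/mL — Resistant
Linezolid: 128 μg/mL is ≥ 64 μg/mL — Resistant
Piperacillin-tazobactam (0.12 μg/mL) ≤ 0.25 μg/mL → Susceptible
Ampicillin (0.12 μg/mL) ≤ 1 μg/mL ⇒ Susceptible
Rifampin 0.06 μg/mL: ≤ 16 μg/mL → susceptible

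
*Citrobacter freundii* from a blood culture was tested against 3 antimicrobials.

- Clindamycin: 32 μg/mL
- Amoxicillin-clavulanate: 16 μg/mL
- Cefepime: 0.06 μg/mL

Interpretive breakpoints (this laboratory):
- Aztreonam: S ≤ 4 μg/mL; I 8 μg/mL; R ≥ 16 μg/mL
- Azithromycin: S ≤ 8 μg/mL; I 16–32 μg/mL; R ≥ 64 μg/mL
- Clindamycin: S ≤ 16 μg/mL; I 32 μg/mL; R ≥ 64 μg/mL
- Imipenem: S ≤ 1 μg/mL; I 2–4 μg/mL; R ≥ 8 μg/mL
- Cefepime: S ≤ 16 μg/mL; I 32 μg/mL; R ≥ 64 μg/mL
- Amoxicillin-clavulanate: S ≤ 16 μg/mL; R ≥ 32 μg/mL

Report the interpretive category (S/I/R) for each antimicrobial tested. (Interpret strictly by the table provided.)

I, S, S

Clindamycin 32 μg/mL: = 32 μg/mL — I
Amoxicillin-clavulanate 16 μg/mL: ≤ 16 μg/mL — Susceptible
Cefepime (0.06 μg/mL) ≤ 16 μg/mL — susceptible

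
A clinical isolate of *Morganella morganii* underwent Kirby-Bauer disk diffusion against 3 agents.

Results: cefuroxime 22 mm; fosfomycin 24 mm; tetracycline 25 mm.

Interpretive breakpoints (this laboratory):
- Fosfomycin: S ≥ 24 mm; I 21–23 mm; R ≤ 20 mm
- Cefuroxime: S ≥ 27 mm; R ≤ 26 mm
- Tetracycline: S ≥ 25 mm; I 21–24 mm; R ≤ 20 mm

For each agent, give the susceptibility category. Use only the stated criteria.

R, S, S

Cefuroxime 22 mm: ≤ 26 mm — resistant
Fosfomycin: 24 mm is ≥ 24 mm → S
Tetracycline 25 mm: ≥ 25 mm — S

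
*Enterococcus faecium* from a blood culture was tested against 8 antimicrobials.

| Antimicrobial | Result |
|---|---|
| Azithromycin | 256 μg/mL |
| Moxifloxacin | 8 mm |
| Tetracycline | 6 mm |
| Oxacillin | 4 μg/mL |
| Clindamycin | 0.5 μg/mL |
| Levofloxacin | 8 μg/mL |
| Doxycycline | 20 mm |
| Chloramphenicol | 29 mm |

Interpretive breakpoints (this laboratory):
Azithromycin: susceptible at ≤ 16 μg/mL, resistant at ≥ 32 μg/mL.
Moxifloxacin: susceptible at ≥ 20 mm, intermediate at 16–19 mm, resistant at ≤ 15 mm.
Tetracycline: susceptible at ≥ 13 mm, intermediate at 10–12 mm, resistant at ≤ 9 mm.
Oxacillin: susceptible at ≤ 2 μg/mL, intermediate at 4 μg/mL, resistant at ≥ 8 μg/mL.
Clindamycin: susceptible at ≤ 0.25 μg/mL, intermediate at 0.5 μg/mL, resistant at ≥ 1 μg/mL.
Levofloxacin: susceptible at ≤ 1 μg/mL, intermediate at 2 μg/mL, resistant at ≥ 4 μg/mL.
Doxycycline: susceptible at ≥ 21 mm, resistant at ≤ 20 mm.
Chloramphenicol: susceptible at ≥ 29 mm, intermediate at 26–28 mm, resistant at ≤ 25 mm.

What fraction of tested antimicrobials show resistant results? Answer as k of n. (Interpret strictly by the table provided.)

Azithromycin 256 μg/mL: ≥ 32 μg/mL → R
Moxifloxacin: 8 mm is ≤ 15 mm — Resistant
Tetracycline 6 mm: ≤ 9 mm — resistant
Oxacillin 4 μg/mL: = 4 μg/mL → intermediate
Clindamycin: 0.5 μg/mL is = 0.5 μg/mL → Intermediate
Levofloxacin 8 μg/mL: ≥ 4 μg/mL — Resistant
Doxycycline (20 mm) ≤ 20 mm — R
Chloramphenicol 29 mm: ≥ 29 mm ⇒ susceptible
Resistant: 5/8

5 of 8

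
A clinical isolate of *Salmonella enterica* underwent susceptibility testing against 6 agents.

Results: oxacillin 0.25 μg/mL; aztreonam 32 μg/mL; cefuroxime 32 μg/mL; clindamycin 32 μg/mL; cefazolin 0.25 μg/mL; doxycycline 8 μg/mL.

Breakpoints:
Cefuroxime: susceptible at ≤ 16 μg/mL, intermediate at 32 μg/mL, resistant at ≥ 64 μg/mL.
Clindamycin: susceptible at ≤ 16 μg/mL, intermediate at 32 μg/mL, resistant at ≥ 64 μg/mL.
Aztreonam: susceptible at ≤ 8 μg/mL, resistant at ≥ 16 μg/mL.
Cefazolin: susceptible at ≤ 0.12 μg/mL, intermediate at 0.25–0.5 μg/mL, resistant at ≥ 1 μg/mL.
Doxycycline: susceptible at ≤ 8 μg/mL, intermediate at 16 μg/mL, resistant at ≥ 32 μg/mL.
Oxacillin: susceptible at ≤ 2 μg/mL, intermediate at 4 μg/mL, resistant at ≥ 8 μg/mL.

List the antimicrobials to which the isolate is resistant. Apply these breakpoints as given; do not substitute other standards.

Oxacillin (0.25 μg/mL) ≤ 2 μg/mL — S
Aztreonam (32 μg/mL) ≥ 16 μg/mL → Resistant
Cefuroxime 32 μg/mL: = 32 μg/mL → intermediate
Clindamycin (32 μg/mL) = 32 μg/mL → I
Cefazolin (0.25 μg/mL) in 0.25–0.5 μg/mL → intermediate
Doxycycline (8 μg/mL) ≤ 8 μg/mL ⇒ S

aztreonam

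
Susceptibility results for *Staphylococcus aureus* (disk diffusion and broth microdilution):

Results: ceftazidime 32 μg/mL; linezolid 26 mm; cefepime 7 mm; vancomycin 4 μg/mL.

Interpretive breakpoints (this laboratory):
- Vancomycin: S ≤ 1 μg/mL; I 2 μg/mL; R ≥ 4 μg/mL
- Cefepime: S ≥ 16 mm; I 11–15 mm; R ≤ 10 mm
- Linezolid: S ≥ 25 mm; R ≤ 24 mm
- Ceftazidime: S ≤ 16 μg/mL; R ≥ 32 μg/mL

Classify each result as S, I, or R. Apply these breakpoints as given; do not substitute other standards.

Ceftazidime 32 μg/mL: ≥ 32 μg/mL ⇒ resistant
Linezolid (26 mm) ≥ 25 mm → Susceptible
Cefepime 7 mm: ≤ 10 mm ⇒ Resistant
Vancomycin: 4 μg/mL is ≥ 4 μg/mL → resistant

R, S, R, R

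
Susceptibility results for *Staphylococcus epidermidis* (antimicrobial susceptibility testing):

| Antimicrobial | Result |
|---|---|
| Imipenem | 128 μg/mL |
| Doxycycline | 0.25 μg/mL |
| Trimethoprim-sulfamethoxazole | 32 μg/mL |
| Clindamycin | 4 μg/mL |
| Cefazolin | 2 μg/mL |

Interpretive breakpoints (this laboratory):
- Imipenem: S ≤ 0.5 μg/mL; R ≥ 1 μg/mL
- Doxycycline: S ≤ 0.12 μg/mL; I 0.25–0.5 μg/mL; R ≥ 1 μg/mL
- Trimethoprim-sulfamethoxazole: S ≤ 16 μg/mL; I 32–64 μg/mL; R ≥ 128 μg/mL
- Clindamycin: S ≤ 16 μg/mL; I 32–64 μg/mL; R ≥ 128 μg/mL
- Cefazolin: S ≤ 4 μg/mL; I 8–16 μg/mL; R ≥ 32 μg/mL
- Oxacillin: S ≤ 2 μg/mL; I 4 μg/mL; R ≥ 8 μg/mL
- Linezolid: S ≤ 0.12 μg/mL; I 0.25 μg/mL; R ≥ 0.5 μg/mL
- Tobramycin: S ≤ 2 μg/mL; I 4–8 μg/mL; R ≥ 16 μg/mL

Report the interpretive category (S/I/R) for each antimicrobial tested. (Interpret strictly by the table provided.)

Imipenem 128 μg/mL: ≥ 1 μg/mL ⇒ resistant
Doxycycline 0.25 μg/mL: in 0.25–0.5 μg/mL — I
Trimethoprim-sulfamethoxazole: 32 μg/mL is in 32–64 μg/mL → intermediate
Clindamycin 4 μg/mL: ≤ 16 μg/mL → Susceptible
Cefazolin (2 μg/mL) ≤ 4 μg/mL — S

R, I, I, S, S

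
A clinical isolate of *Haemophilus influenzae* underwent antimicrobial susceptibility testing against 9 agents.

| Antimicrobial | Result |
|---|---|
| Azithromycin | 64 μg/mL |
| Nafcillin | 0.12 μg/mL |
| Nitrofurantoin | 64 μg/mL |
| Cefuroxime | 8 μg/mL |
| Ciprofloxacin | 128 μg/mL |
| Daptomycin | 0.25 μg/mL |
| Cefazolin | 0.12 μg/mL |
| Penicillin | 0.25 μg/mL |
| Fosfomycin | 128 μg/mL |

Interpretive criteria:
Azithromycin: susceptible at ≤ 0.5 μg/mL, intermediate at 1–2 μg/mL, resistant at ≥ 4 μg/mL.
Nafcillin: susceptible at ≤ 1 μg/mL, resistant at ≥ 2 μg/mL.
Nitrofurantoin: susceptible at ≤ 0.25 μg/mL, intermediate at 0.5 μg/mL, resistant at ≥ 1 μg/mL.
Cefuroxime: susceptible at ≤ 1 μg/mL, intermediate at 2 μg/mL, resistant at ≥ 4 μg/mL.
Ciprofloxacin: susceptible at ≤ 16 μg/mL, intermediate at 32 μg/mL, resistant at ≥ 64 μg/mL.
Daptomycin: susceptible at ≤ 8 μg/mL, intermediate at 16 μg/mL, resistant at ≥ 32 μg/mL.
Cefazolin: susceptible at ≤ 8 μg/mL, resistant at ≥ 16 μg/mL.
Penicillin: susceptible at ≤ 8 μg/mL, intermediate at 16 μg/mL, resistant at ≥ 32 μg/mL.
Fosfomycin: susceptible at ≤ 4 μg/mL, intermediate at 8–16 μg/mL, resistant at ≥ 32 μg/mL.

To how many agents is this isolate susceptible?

4

Azithromycin: 64 μg/mL is ≥ 4 μg/mL → R
Nafcillin 0.12 μg/mL: ≤ 1 μg/mL — susceptible
Nitrofurantoin (64 μg/mL) ≥ 1 μg/mL — Resistant
Cefuroxime 8 μg/mL: ≥ 4 μg/mL → resistant
Ciprofloxacin: 128 μg/mL is ≥ 64 μg/mL — R
Daptomycin 0.25 μg/mL: ≤ 8 μg/mL — Susceptible
Cefazolin 0.12 μg/mL: ≤ 8 μg/mL ⇒ susceptible
Penicillin 0.25 μg/mL: ≤ 8 μg/mL ⇒ S
Fosfomycin 128 μg/mL: ≥ 32 μg/mL — resistant
Susceptible: 4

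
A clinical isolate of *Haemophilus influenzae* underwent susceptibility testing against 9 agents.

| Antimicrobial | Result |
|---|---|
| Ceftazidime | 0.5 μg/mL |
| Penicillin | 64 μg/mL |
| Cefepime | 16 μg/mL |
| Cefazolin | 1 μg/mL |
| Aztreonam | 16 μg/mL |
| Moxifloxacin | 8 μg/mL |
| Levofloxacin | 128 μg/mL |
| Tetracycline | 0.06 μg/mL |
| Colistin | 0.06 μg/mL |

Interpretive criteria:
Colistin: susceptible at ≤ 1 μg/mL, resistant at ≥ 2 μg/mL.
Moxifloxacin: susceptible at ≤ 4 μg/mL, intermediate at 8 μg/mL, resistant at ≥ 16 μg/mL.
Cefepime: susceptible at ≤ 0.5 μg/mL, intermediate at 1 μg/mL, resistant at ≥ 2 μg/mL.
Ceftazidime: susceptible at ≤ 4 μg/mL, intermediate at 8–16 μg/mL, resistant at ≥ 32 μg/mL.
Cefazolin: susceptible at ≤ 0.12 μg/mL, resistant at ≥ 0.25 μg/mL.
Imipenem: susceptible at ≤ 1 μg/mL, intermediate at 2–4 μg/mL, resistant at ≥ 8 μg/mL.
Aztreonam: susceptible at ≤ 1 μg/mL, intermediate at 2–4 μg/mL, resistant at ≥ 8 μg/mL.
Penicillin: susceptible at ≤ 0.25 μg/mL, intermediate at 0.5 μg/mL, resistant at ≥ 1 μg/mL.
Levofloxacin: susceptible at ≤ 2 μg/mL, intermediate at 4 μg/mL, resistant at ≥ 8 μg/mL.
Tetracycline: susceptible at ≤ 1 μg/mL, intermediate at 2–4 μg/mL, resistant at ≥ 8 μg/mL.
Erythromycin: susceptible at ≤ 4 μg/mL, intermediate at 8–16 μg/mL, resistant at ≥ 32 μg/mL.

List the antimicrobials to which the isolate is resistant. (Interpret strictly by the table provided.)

penicillin, cefepime, cefazolin, aztreonam, levofloxacin

Ceftazidime: 0.5 μg/mL is ≤ 4 μg/mL — S
Penicillin: 64 μg/mL is ≥ 1 μg/mL ⇒ resistant
Cefepime 16 μg/mL: ≥ 2 μg/mL → resistant
Cefazolin 1 μg/mL: ≥ 0.25 μg/mL — Resistant
Aztreonam: 16 μg/mL is ≥ 8 μg/mL — resistant
Moxifloxacin (8 μg/mL) = 8 μg/mL — I
Levofloxacin 128 μg/mL: ≥ 8 μg/mL — resistant
Tetracycline: 0.06 μg/mL is ≤ 1 μg/mL ⇒ S
Colistin: 0.06 μg/mL is ≤ 1 μg/mL ⇒ Susceptible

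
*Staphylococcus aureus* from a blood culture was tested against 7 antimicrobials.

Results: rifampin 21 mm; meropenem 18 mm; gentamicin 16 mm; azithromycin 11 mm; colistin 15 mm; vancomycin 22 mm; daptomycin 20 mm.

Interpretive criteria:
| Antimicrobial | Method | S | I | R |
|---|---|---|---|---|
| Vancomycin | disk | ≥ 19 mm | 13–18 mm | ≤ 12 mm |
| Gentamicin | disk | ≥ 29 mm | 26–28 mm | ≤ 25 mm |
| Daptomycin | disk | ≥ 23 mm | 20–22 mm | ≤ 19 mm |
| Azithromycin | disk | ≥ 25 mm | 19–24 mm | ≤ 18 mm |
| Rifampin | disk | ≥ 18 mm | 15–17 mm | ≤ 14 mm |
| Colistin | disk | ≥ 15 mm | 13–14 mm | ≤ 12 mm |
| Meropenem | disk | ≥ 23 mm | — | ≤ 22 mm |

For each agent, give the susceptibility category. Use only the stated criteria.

S, R, R, R, S, S, I

Rifampin 21 mm: ≥ 18 mm — Susceptible
Meropenem: 18 mm is ≤ 22 mm — R
Gentamicin (16 mm) ≤ 25 mm ⇒ R
Azithromycin 11 mm: ≤ 18 mm — Resistant
Colistin (15 mm) ≥ 15 mm ⇒ Susceptible
Vancomycin: 22 mm is ≥ 19 mm → Susceptible
Daptomycin 20 mm: in 20–22 mm → intermediate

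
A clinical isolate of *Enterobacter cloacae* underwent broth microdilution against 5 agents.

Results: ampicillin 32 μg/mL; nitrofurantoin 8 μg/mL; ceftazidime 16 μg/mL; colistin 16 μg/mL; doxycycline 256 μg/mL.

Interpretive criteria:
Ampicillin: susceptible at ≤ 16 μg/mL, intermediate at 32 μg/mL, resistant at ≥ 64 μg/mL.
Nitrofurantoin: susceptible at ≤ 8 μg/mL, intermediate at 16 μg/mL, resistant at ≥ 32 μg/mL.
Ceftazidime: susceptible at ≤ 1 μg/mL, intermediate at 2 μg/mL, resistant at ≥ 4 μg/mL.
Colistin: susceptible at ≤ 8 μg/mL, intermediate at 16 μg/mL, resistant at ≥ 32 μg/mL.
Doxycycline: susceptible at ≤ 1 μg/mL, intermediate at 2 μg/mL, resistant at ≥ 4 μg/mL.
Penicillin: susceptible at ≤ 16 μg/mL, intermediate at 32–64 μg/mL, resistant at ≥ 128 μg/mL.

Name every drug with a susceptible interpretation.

nitrofurantoin

Ampicillin 32 μg/mL: = 32 μg/mL → intermediate
Nitrofurantoin (8 μg/mL) ≤ 8 μg/mL — susceptible
Ceftazidime (16 μg/mL) ≥ 4 μg/mL ⇒ R
Colistin (16 μg/mL) = 16 μg/mL → intermediate
Doxycycline (256 μg/mL) ≥ 4 μg/mL ⇒ R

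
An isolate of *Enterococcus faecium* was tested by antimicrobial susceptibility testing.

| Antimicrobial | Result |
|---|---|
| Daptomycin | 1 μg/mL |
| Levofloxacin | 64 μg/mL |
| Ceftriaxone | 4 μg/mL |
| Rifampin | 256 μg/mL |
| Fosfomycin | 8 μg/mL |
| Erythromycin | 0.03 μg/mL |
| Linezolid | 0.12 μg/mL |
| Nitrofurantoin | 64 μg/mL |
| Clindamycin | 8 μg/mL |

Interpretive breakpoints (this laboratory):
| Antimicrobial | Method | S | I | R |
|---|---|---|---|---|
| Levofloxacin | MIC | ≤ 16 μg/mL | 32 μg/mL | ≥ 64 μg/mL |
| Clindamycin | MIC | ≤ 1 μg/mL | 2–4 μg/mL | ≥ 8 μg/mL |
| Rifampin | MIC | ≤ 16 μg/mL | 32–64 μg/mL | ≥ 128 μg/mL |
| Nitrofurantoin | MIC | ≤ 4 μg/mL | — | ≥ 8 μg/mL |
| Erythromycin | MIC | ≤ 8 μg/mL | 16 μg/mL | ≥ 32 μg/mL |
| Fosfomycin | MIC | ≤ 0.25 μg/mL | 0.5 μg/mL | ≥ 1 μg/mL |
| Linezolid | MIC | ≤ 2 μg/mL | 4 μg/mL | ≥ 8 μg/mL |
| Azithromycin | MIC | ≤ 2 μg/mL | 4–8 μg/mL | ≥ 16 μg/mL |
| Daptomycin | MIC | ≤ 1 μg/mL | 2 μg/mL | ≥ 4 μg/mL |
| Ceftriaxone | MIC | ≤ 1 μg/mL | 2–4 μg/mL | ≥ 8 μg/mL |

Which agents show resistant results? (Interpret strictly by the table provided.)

levofloxacin, rifampin, fosfomycin, nitrofurantoin, clindamycin

Daptomycin: 1 μg/mL is ≤ 1 μg/mL → S
Levofloxacin (64 μg/mL) ≥ 64 μg/mL → Resistant
Ceftriaxone: 4 μg/mL is in 2–4 μg/mL → intermediate
Rifampin (256 μg/mL) ≥ 128 μg/mL — Resistant
Fosfomycin (8 μg/mL) ≥ 1 μg/mL → Resistant
Erythromycin (0.03 μg/mL) ≤ 8 μg/mL → Susceptible
Linezolid (0.12 μg/mL) ≤ 2 μg/mL — Susceptible
Nitrofurantoin (64 μg/mL) ≥ 8 μg/mL ⇒ resistant
Clindamycin 8 μg/mL: ≥ 8 μg/mL — R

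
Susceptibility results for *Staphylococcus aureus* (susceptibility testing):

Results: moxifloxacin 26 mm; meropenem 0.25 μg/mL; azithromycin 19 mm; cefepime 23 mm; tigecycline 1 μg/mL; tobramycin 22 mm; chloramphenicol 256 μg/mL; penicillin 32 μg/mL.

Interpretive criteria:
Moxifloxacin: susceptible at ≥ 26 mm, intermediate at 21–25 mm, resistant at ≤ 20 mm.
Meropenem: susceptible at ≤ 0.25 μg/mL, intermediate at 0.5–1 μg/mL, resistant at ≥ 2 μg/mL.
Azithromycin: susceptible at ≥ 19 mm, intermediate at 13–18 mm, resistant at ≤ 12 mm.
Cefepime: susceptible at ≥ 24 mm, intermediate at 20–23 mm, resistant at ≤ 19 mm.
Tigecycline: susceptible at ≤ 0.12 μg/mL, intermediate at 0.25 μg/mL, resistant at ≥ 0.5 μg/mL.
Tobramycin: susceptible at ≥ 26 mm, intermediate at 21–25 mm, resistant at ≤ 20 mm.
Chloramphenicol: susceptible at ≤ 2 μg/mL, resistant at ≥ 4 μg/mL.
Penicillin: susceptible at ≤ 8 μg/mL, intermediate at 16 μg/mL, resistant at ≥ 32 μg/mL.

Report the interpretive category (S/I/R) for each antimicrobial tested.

Moxifloxacin (26 mm) ≥ 26 mm ⇒ Susceptible
Meropenem: 0.25 μg/mL is ≤ 0.25 μg/mL — susceptible
Azithromycin 19 mm: ≥ 19 mm ⇒ Susceptible
Cefepime: 23 mm is in 20–23 mm ⇒ intermediate
Tigecycline 1 μg/mL: ≥ 0.5 μg/mL ⇒ R
Tobramycin (22 mm) in 21–25 mm — Intermediate
Chloramphenicol: 256 μg/mL is ≥ 4 μg/mL ⇒ R
Penicillin: 32 μg/mL is ≥ 32 μg/mL → R

S, S, S, I, R, I, R, R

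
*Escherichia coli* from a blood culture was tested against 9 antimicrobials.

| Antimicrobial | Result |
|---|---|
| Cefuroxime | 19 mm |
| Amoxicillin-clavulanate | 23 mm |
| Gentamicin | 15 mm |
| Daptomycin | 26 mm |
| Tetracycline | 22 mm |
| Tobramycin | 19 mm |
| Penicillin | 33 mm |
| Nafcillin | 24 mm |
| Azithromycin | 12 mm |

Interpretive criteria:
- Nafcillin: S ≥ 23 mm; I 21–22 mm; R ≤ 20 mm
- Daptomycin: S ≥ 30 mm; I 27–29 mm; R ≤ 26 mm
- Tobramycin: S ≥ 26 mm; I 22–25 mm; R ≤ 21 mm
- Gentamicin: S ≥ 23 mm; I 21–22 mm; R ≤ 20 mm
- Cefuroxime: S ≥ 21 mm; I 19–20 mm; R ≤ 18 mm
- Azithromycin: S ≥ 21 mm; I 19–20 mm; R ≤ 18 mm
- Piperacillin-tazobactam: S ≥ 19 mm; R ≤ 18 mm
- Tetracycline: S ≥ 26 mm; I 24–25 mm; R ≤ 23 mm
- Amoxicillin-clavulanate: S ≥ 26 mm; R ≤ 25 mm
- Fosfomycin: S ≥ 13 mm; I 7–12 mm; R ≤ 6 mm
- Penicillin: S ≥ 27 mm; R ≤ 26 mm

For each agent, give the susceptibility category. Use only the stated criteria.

I, R, R, R, R, R, S, S, R

Cefuroxime: 19 mm is in 19–20 mm ⇒ intermediate
Amoxicillin-clavulanate (23 mm) ≤ 25 mm — R
Gentamicin: 15 mm is ≤ 20 mm → resistant
Daptomycin (26 mm) ≤ 26 mm — resistant
Tetracycline: 22 mm is ≤ 23 mm ⇒ Resistant
Tobramycin 19 mm: ≤ 21 mm ⇒ Resistant
Penicillin 33 mm: ≥ 27 mm — susceptible
Nafcillin: 24 mm is ≥ 23 mm ⇒ Susceptible
Azithromycin (12 mm) ≤ 18 mm — resistant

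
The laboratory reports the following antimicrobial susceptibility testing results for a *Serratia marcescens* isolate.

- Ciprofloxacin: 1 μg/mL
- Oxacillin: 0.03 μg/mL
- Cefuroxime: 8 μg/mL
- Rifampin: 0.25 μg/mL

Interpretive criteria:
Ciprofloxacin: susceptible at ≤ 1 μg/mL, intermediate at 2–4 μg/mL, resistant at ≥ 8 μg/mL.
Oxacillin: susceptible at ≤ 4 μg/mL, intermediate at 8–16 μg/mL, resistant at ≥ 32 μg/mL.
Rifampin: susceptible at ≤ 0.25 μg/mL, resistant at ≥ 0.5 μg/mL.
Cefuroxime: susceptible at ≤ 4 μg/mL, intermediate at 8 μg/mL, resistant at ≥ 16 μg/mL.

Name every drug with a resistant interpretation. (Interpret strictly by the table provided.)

none

Ciprofloxacin (1 μg/mL) ≤ 1 μg/mL ⇒ Susceptible
Oxacillin (0.03 μg/mL) ≤ 4 μg/mL → susceptible
Cefuroxime: 8 μg/mL is = 8 μg/mL → Intermediate
Rifampin 0.25 μg/mL: ≤ 0.25 μg/mL → Susceptible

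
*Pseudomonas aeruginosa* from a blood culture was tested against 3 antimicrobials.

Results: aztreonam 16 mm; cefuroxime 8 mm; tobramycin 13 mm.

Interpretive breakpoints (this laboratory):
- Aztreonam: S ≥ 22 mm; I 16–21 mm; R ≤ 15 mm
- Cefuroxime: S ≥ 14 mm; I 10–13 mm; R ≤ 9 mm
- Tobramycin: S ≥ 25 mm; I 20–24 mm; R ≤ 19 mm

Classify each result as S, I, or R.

Aztreonam 16 mm: in 16–21 mm — Intermediate
Cefuroxime: 8 mm is ≤ 9 mm ⇒ resistant
Tobramycin: 13 mm is ≤ 19 mm — R

I, R, R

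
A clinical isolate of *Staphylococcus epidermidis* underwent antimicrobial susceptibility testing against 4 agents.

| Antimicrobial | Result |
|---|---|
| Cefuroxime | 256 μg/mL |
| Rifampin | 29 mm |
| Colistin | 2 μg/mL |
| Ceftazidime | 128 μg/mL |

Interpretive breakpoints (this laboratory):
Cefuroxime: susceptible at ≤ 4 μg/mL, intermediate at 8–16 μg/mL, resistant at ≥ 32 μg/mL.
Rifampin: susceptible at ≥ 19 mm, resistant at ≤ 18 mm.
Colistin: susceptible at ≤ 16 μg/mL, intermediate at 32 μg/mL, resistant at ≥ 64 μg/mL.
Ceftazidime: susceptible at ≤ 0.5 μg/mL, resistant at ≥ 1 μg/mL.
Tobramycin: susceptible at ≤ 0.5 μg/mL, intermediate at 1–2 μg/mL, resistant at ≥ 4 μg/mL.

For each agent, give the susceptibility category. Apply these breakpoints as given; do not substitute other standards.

R, S, S, R

Cefuroxime (256 μg/mL) ≥ 32 μg/mL → Resistant
Rifampin 29 mm: ≥ 19 mm ⇒ susceptible
Colistin 2 μg/mL: ≤ 16 μg/mL → Susceptible
Ceftazidime: 128 μg/mL is ≥ 1 μg/mL → Resistant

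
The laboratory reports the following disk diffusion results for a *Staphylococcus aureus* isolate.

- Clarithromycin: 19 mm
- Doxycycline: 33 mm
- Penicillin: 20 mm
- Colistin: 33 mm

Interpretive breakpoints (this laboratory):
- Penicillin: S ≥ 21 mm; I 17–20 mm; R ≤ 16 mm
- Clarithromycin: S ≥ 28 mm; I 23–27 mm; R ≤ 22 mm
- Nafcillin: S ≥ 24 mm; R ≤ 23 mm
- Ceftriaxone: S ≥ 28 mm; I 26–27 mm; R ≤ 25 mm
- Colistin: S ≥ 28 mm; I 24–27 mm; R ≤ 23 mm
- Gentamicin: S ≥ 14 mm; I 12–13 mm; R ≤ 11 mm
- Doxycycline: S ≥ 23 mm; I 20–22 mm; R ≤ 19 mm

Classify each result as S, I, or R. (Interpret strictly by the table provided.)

Clarithromycin (19 mm) ≤ 22 mm ⇒ Resistant
Doxycycline (33 mm) ≥ 23 mm → S
Penicillin 20 mm: in 17–20 mm ⇒ I
Colistin (33 mm) ≥ 28 mm — Susceptible

R, S, I, S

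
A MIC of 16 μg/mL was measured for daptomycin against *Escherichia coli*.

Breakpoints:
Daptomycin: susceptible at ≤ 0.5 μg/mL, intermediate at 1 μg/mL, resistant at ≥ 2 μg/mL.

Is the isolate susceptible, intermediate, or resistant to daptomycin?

Daptomycin 16 μg/mL: ≥ 2 μg/mL — R

Resistant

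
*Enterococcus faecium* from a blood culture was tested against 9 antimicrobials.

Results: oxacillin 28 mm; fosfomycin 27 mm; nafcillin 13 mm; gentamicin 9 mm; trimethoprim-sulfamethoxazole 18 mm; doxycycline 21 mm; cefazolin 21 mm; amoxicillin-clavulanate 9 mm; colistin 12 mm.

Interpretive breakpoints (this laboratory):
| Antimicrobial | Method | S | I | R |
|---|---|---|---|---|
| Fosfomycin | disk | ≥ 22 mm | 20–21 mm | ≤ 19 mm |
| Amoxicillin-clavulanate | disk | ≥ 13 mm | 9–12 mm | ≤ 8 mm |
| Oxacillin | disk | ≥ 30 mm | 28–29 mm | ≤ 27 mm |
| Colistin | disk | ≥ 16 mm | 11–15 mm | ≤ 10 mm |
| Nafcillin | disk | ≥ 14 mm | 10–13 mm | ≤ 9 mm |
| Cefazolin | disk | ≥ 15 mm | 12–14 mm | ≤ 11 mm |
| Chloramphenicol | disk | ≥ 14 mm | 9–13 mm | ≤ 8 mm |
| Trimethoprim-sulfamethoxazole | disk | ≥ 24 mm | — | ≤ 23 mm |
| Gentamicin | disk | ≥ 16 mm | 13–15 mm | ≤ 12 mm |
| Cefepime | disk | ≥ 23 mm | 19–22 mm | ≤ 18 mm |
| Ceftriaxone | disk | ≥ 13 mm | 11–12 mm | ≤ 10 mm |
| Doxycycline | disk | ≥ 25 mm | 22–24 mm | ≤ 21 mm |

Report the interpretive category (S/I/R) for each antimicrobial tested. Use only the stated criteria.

I, S, I, R, R, R, S, I, I

Oxacillin (28 mm) in 28–29 mm — intermediate
Fosfomycin (27 mm) ≥ 22 mm — Susceptible
Nafcillin 13 mm: in 10–13 mm — Intermediate
Gentamicin 9 mm: ≤ 12 mm — Resistant
Trimethoprim-sulfamethoxazole 18 mm: ≤ 23 mm — R
Doxycycline 21 mm: ≤ 21 mm → resistant
Cefazolin: 21 mm is ≥ 15 mm ⇒ Susceptible
Amoxicillin-clavulanate (9 mm) in 9–12 mm ⇒ Intermediate
Colistin (12 mm) in 11–15 mm — Intermediate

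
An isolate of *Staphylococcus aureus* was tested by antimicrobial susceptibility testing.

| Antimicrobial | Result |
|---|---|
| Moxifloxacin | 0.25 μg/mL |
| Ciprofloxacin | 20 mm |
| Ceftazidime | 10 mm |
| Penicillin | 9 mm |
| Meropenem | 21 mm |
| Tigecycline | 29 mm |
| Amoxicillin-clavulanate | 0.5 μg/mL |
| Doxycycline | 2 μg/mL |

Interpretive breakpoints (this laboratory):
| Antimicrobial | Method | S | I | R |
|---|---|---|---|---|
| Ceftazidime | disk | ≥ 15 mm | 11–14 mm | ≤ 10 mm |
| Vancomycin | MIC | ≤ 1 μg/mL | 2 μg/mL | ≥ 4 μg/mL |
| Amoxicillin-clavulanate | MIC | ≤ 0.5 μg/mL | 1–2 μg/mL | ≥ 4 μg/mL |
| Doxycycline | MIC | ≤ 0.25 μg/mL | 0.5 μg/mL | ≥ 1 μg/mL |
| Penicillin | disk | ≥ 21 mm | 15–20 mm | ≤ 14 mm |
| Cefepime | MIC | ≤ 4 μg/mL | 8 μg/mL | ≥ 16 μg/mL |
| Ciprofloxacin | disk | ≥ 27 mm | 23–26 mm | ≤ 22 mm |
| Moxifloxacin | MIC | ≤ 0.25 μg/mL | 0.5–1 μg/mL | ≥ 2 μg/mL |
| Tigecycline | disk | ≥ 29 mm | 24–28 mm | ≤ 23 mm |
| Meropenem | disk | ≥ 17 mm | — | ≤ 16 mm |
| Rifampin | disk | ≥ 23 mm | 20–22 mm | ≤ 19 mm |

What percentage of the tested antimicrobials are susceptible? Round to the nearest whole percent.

Moxifloxacin (0.25 μg/mL) ≤ 0.25 μg/mL — S
Ciprofloxacin (20 mm) ≤ 22 mm ⇒ resistant
Ceftazidime (10 mm) ≤ 10 mm — resistant
Penicillin: 9 mm is ≤ 14 mm → Resistant
Meropenem: 21 mm is ≥ 17 mm ⇒ Susceptible
Tigecycline: 29 mm is ≥ 29 mm → S
Amoxicillin-clavulanate: 0.5 μg/mL is ≤ 0.5 μg/mL ⇒ Susceptible
Doxycycline: 2 μg/mL is ≥ 1 μg/mL — Resistant
Susceptible: 4/8

50%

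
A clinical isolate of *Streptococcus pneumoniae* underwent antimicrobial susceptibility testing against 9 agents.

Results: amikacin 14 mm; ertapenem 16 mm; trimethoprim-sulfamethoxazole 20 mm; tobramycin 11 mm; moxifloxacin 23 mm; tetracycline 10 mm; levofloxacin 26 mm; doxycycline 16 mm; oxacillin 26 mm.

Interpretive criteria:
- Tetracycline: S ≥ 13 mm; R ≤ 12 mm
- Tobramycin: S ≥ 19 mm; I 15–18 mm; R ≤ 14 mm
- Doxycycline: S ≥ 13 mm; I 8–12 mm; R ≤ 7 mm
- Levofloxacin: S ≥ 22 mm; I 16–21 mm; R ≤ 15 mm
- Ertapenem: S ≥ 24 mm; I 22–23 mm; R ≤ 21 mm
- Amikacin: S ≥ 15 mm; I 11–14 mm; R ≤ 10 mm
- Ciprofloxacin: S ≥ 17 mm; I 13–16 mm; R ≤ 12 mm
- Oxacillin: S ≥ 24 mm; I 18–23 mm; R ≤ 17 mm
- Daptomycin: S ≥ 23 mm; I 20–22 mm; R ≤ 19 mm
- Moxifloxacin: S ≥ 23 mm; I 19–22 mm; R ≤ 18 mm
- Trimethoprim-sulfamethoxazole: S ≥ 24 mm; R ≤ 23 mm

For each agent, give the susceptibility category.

Amikacin: 14 mm is in 11–14 mm ⇒ intermediate
Ertapenem (16 mm) ≤ 21 mm — Resistant
Trimethoprim-sulfamethoxazole (20 mm) ≤ 23 mm — Resistant
Tobramycin 11 mm: ≤ 14 mm ⇒ R
Moxifloxacin: 23 mm is ≥ 23 mm → susceptible
Tetracycline (10 mm) ≤ 12 mm — Resistant
Levofloxacin (26 mm) ≥ 22 mm — susceptible
Doxycycline (16 mm) ≥ 13 mm → S
Oxacillin (26 mm) ≥ 24 mm — S

I, R, R, R, S, R, S, S, S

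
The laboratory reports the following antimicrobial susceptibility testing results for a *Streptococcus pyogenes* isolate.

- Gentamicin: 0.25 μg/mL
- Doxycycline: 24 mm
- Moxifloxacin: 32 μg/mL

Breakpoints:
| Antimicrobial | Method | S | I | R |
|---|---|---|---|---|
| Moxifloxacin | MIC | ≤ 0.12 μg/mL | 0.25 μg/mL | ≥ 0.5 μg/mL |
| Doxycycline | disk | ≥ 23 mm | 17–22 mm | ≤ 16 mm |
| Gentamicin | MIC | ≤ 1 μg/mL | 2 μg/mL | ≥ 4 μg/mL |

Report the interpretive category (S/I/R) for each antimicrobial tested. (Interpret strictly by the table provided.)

Gentamicin 0.25 μg/mL: ≤ 1 μg/mL → Susceptible
Doxycycline: 24 mm is ≥ 23 mm → susceptible
Moxifloxacin: 32 μg/mL is ≥ 0.5 μg/mL ⇒ R

S, S, R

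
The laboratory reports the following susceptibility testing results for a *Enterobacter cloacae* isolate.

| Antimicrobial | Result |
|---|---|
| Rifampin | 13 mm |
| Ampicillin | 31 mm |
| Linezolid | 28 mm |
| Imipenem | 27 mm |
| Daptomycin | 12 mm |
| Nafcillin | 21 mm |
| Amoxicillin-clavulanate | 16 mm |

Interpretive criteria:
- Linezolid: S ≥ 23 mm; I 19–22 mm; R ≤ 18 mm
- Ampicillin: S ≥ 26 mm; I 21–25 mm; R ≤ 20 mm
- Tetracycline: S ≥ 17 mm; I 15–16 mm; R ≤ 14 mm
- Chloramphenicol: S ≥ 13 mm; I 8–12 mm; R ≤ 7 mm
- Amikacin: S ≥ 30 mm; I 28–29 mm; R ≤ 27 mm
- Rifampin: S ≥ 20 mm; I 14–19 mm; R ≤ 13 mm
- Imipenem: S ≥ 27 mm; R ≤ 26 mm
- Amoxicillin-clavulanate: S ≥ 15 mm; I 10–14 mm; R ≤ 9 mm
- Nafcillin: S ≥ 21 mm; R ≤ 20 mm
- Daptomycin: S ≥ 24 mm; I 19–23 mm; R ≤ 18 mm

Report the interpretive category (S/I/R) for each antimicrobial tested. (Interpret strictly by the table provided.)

R, S, S, S, R, S, S

Rifampin (13 mm) ≤ 13 mm ⇒ R
Ampicillin (31 mm) ≥ 26 mm ⇒ Susceptible
Linezolid 28 mm: ≥ 23 mm ⇒ Susceptible
Imipenem: 27 mm is ≥ 27 mm → S
Daptomycin 12 mm: ≤ 18 mm → Resistant
Nafcillin 21 mm: ≥ 21 mm — Susceptible
Amoxicillin-clavulanate: 16 mm is ≥ 15 mm → susceptible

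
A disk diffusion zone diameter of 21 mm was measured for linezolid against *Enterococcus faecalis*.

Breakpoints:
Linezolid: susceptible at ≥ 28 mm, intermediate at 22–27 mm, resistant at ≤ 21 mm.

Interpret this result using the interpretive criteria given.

Resistant

Linezolid (21 mm) ≤ 21 mm → R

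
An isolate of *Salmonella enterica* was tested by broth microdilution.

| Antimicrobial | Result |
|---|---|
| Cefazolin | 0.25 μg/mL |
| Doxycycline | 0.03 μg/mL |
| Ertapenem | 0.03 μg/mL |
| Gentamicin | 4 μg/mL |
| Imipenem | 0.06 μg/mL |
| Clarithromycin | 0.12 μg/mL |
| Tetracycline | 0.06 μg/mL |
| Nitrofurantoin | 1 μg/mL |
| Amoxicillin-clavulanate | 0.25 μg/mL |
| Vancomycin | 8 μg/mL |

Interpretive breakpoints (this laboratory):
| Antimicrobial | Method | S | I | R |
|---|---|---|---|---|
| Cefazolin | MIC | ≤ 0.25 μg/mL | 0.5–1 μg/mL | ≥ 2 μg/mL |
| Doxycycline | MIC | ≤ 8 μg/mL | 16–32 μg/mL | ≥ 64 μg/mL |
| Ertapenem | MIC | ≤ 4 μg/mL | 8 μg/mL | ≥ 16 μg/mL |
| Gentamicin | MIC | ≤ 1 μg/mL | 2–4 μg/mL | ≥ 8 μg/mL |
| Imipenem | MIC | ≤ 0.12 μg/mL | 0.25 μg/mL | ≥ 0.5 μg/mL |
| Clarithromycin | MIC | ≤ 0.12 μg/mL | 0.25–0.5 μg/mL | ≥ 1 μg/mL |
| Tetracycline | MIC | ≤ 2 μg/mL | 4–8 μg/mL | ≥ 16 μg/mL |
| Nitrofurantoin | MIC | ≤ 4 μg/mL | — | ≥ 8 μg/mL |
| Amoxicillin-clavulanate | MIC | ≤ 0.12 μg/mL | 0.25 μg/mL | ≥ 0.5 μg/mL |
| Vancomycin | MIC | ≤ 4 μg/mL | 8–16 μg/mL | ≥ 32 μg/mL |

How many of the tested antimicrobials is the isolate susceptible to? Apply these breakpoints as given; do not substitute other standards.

7

Cefazolin: 0.25 μg/mL is ≤ 0.25 μg/mL ⇒ S
Doxycycline (0.03 μg/mL) ≤ 8 μg/mL → susceptible
Ertapenem (0.03 μg/mL) ≤ 4 μg/mL — susceptible
Gentamicin (4 μg/mL) in 2–4 μg/mL → Intermediate
Imipenem 0.06 μg/mL: ≤ 0.12 μg/mL ⇒ S
Clarithromycin (0.12 μg/mL) ≤ 0.12 μg/mL → susceptible
Tetracycline 0.06 μg/mL: ≤ 2 μg/mL → S
Nitrofurantoin: 1 μg/mL is ≤ 4 μg/mL → Susceptible
Amoxicillin-clavulanate 0.25 μg/mL: = 0.25 μg/mL → intermediate
Vancomycin: 8 μg/mL is in 8–16 μg/mL → I
Susceptible: 7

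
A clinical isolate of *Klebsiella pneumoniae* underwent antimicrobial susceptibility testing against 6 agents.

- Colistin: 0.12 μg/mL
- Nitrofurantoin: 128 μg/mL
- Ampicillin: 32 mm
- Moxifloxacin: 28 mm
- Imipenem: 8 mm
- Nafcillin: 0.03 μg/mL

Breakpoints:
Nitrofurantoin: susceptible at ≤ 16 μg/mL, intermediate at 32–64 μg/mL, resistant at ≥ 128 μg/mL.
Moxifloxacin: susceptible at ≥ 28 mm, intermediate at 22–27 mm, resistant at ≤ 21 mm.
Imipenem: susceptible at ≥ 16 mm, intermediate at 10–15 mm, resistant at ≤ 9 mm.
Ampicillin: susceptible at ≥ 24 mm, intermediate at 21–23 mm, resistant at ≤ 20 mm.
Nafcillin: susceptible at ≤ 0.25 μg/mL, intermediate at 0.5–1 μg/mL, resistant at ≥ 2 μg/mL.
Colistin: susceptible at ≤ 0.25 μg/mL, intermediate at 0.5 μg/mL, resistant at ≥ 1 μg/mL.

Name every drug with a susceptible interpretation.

colistin, ampicillin, moxifloxacin, nafcillin

Colistin (0.12 μg/mL) ≤ 0.25 μg/mL ⇒ S
Nitrofurantoin: 128 μg/mL is ≥ 128 μg/mL → Resistant
Ampicillin 32 mm: ≥ 24 mm → S
Moxifloxacin: 28 mm is ≥ 28 mm — S
Imipenem: 8 mm is ≤ 9 mm — Resistant
Nafcillin 0.03 μg/mL: ≤ 0.25 μg/mL → S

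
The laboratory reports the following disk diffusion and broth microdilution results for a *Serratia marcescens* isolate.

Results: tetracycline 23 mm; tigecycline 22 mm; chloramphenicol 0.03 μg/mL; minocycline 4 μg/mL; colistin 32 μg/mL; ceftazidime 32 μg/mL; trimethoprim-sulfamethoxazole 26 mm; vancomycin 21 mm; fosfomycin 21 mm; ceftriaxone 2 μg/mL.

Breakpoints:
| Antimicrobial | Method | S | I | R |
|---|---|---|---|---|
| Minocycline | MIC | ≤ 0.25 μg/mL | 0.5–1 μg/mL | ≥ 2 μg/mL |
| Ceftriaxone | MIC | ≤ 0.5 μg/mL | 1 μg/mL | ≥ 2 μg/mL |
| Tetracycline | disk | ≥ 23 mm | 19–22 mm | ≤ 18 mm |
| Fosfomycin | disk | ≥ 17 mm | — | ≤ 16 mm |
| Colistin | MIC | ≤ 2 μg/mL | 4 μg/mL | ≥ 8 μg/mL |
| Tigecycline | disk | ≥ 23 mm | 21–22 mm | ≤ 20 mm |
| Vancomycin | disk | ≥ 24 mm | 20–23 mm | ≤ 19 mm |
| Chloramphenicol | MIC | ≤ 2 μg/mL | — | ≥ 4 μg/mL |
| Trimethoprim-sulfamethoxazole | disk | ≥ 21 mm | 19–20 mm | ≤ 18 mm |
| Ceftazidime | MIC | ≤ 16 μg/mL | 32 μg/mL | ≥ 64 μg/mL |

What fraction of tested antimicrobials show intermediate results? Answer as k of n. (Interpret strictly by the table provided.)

3 of 10

Tetracycline: 23 mm is ≥ 23 mm ⇒ Susceptible
Tigecycline 22 mm: in 21–22 mm → I
Chloramphenicol (0.03 μg/mL) ≤ 2 μg/mL → Susceptible
Minocycline 4 μg/mL: ≥ 2 μg/mL ⇒ resistant
Colistin (32 μg/mL) ≥ 8 μg/mL ⇒ resistant
Ceftazidime: 32 μg/mL is = 32 μg/mL ⇒ intermediate
Trimethoprim-sulfamethoxazole: 26 mm is ≥ 21 mm — S
Vancomycin 21 mm: in 20–23 mm — Intermediate
Fosfomycin: 21 mm is ≥ 17 mm → S
Ceftriaxone (2 μg/mL) ≥ 2 μg/mL → resistant
Intermediate: 3/10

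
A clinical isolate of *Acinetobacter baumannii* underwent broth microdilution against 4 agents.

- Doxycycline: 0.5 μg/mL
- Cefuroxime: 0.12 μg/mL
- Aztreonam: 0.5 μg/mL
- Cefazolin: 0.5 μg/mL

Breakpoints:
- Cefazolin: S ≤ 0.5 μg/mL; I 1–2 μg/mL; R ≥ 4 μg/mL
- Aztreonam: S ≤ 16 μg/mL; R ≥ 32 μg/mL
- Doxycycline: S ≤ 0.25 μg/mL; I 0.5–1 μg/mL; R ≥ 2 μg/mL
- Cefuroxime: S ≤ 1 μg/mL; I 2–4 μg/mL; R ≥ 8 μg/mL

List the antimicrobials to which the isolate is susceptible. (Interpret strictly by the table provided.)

cefuroxime, aztreonam, cefazolin

Doxycycline (0.5 μg/mL) in 0.5–1 μg/mL → Intermediate
Cefuroxime 0.12 μg/mL: ≤ 1 μg/mL ⇒ S
Aztreonam 0.5 μg/mL: ≤ 16 μg/mL ⇒ susceptible
Cefazolin (0.5 μg/mL) ≤ 0.5 μg/mL ⇒ Susceptible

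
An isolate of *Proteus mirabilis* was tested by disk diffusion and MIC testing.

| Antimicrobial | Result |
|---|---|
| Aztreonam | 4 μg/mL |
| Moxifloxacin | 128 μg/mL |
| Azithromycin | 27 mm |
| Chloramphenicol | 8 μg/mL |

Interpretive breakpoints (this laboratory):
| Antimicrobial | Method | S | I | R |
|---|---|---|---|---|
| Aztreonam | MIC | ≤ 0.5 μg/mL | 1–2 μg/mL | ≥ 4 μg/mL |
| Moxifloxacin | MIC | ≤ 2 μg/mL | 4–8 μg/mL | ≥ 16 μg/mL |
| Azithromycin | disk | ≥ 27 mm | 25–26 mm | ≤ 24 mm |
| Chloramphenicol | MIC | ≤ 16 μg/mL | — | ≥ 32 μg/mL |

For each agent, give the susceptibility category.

Aztreonam 4 μg/mL: ≥ 4 μg/mL ⇒ Resistant
Moxifloxacin 128 μg/mL: ≥ 16 μg/mL — Resistant
Azithromycin (27 mm) ≥ 27 mm — S
Chloramphenicol: 8 μg/mL is ≤ 16 μg/mL ⇒ Susceptible

R, R, S, S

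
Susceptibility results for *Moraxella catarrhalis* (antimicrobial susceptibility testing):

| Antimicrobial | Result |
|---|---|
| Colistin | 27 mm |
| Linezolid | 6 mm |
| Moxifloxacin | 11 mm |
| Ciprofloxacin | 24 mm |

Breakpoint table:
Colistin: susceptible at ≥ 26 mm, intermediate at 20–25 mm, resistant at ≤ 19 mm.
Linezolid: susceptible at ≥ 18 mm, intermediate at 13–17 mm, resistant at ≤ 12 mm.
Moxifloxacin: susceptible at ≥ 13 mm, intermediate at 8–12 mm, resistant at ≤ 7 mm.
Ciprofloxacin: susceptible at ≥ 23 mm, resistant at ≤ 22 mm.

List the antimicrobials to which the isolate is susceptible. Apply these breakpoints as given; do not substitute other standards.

colistin, ciprofloxacin

Colistin: 27 mm is ≥ 26 mm — S
Linezolid 6 mm: ≤ 12 mm ⇒ Resistant
Moxifloxacin 11 mm: in 8–12 mm ⇒ intermediate
Ciprofloxacin 24 mm: ≥ 23 mm ⇒ S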